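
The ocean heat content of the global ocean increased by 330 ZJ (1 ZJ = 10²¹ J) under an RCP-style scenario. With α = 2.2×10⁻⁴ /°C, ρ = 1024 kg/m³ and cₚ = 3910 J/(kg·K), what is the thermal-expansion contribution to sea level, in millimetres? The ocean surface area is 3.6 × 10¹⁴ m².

about 50.4 mm

Per unit area: Q = 330×10²¹ / (3.6×10¹⁴) ≈ 9.167×10⁸ J/m²
Δh = αQ/(ρcₚ) = 2.2×10⁻⁴ × 9.167×10⁸ / (1024 × 3910) ≈ 0.05037 m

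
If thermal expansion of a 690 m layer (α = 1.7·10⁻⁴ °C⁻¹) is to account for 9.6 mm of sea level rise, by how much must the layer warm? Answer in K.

ΔT = Δh/(αH) = 0.0096 / (1.7×10⁻⁴ × 690) ≈ 0.08184 K

ΔT ≈ 0.0818 K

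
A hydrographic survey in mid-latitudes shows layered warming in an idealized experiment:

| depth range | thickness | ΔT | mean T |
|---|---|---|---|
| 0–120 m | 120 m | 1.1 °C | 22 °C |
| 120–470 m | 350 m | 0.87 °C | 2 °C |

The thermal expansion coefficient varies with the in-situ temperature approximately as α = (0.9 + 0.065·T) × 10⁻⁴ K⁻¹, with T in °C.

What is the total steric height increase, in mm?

Δh = 62.1 mm

Layer 1: α = (0.9 + 0.065×22)×10⁻⁴ = 2.33×10⁻⁴ K⁻¹
Layer 2: α = (0.9 + 0.065×2)×10⁻⁴ = 1.03×10⁻⁴ K⁻¹
120 × 1.1 × 2.33×10⁻⁴ = 0.030756 m
1.03×10⁻⁴ × 0.87 × 350 = 0.0313635 m
Δh = 0.030756 + 0.0313635 = 0.0621195 m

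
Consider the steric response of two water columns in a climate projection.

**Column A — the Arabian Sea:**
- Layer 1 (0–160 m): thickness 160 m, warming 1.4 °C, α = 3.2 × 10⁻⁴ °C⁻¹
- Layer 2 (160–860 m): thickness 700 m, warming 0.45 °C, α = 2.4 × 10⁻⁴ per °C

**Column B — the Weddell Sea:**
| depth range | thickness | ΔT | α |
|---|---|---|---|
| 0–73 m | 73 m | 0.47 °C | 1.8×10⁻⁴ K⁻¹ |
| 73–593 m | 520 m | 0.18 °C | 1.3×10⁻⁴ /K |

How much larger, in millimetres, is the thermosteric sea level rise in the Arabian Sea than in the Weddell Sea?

130 mm larger

A 1.4 × 3.2×10⁻⁴ × 160 = 0.07168 m
A Layer 2: 700 × 2.4×10⁻⁴ × 0.45 = 0.07560 m
A total: 0.14728 m
B 0–73 m: 73 × 1.8×10⁻⁴ × 0.47 = 0.0061758 m
B Layer 2: 520 × 1.3×10⁻⁴ × 0.18 = 0.012168 m
B total: 0.0183438 m
Difference: 0.14728 − 0.0183438 = 0.1289362 m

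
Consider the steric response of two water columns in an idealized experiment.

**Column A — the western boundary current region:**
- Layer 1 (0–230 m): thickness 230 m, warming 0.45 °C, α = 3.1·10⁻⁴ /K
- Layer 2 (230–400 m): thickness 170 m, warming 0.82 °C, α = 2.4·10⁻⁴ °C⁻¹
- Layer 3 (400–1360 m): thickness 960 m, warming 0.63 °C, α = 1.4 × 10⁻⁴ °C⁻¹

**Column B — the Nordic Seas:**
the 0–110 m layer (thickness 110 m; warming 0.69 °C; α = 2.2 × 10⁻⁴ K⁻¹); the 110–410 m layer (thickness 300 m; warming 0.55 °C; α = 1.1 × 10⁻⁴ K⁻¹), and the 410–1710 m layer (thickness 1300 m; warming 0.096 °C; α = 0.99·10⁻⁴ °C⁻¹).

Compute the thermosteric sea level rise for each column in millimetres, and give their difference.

A Layer 1: 0.45 × 230 × 3.1×10⁻⁴ = 0.032085 m
A 230–400 m: 2.4×10⁻⁴ × 0.82 × 170 = 0.033456 m
A 1.4×10⁻⁴ × 0.63 × 960 = 0.084672 m
A total: 0.150213 m
B Layer 1: 110 × 2.2×10⁻⁴ × 0.69 = 0.016698 m
B Layer 2: 1.1×10⁻⁴ × 300 × 0.55 = 0.01815 m
B 410–1710 m: 1300 × 0.99×10⁻⁴ × 0.096 = 0.0123552 m
B total: 0.0472032 m
Difference: 0.150213 − 0.0472032 = 0.1030098 m

Δh_A ≈ 150 mm, Δh_B ≈ 47.2 mm; difference ≈ 103 mm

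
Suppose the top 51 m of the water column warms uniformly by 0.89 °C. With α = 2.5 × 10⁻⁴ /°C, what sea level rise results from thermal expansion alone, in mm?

Δh = αΔT·H = 2.5×10⁻⁴ × 0.89 × 51 = 0.0113475 m

Δh ≈ 11.3 mm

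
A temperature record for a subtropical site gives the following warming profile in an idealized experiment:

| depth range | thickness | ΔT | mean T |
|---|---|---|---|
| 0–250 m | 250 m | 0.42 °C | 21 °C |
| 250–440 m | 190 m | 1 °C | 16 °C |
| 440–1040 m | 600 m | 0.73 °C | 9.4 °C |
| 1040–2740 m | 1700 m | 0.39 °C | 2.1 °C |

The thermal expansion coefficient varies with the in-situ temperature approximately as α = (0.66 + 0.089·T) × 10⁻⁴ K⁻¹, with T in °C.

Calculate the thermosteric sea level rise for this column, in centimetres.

18.8 cm of thermosteric rise

Layer 1: α = (0.66 + 0.089×21)×10⁻⁴ = 2.529×10⁻⁴ K⁻¹
Layer 2: α = (0.66 + 0.089×16)×10⁻⁴ = 2.084×10⁻⁴ K⁻¹
Layer 3: α = (0.66 + 0.089×9.4)×10⁻⁴ = 1.4966×10⁻⁴ K⁻¹
Layer 4: α = (0.66 + 0.089×2.1)×10⁻⁴ = 0.8469×10⁻⁴ K⁻¹
Layer 1: 0.42 × 250 × 2.529×10⁻⁴ = 0.0265545 m
190 × 1 × 2.084×10⁻⁴ = 0.039596 m
440–1040 m: 600 × 1.4966×10⁻⁴ × 0.73 = 0.06555108 m
0.8469×10⁻⁴ × 1700 × 0.39 = 0.05614947 m
Δh = 0.0265545 + 0.039596 + 0.06555108 + 0.05614947 = 0.18785105 m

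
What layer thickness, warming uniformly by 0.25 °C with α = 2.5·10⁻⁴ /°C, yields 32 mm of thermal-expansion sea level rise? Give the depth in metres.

510 m

H = Δh/(αΔT) = 0.032 / (2.5×10⁻⁴ × 0.25) = 512.0 m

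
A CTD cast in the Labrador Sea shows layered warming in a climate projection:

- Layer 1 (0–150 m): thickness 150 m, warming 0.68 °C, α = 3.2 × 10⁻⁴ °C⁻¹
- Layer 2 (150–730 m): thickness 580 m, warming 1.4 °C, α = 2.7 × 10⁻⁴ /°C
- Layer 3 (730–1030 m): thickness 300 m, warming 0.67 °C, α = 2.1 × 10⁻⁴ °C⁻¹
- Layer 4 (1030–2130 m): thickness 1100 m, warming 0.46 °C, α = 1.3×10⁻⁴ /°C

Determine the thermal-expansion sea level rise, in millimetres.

about 360 mm

3.2×10⁻⁴ × 0.68 × 150 = 0.03264 m
150–730 m: 580 × 2.7×10⁻⁴ × 1.4 = 0.21924 m
2.1×10⁻⁴ × 0.67 × 300 = 0.04221 m
1030–2130 m: 0.46 × 1.3×10⁻⁴ × 1100 = 0.06578 m
Δh = 0.03264 + 0.21924 + 0.04221 + 0.06578 = 0.35987 m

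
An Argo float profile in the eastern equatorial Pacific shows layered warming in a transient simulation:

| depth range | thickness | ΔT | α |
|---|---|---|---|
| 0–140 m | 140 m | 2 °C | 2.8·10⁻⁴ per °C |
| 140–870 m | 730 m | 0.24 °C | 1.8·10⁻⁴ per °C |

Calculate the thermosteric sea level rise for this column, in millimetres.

Layer 1: 2.8×10⁻⁴ × 140 × 2 = 0.07840 m
1.8×10⁻⁴ × 0.24 × 730 = 0.031536 m
Δh = 0.07840 + 0.031536 = 0.109936 m

Δh = 110 mm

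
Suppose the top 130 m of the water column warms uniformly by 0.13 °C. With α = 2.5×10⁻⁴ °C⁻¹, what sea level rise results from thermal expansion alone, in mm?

Δh = αΔT·H = 2.5×10⁻⁴ × 0.13 × 130 = 0.004225 m

Δh = 4.23 mm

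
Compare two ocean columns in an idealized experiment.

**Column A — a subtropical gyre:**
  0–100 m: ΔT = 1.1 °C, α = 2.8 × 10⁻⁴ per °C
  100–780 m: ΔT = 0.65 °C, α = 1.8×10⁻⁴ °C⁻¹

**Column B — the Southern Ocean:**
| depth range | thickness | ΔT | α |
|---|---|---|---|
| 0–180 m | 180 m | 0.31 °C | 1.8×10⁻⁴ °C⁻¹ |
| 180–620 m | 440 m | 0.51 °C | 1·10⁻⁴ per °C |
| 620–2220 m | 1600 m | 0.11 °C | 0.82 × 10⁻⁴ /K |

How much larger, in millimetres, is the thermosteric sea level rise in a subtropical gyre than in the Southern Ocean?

A 0–100 m: 1.1 × 100 × 2.8×10⁻⁴ = 0.03080 m
A 680 × 0.65 × 1.8×10⁻⁴ = 0.07956 m
A total: 0.11036 m
B 0.31 × 1.8×10⁻⁴ × 180 = 0.010044 m
B Layer 2: 1×10⁻⁴ × 0.51 × 440 = 0.02244 m
B Layer 3: 0.82×10⁻⁴ × 1600 × 0.11 = 0.014432 m
B total: 0.046916 m
Difference: 0.11036 − 0.046916 = 0.063444 m

63 mm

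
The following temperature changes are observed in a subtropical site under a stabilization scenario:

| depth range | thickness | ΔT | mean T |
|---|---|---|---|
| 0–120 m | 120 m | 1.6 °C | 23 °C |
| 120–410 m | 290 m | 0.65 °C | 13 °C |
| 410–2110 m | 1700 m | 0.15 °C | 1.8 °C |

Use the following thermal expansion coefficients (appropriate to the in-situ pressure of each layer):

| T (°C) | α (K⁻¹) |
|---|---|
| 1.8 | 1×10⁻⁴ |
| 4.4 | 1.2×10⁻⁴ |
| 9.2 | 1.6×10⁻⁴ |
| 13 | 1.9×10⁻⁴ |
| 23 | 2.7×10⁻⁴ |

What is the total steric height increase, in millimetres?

Layer 1 at 23 °C → α = 2.7×10⁻⁴ K⁻¹
Layer 2 at 13 °C → α = 1.9×10⁻⁴ K⁻¹
Layer 3 at 1.8 °C → α = 1×10⁻⁴ K⁻¹
Layer 1: 120 × 2.7×10⁻⁴ × 1.6 = 0.05184 m
0.65 × 290 × 1.9×10⁻⁴ = 0.035815 m
Layer 3: 1700 × 0.15 × 1×10⁻⁴ = 0.02550 m
Δh = 0.05184 + 0.035815 + 0.02550 = 0.113155 m ≈ 113 mm

113 mm of thermosteric rise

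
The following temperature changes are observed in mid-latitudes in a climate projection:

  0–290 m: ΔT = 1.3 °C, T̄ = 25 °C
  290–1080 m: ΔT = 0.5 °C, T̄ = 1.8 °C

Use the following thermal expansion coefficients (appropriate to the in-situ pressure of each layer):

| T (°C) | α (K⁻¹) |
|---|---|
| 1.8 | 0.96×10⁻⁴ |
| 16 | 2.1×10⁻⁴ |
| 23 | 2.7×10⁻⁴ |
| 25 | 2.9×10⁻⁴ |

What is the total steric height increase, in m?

Δh ≈ 0.147 m

Layer 1 at 25 °C → α = 2.9×10⁻⁴ K⁻¹
Layer 2 at 1.8 °C → α = 0.96×10⁻⁴ K⁻¹
1.3 × 2.9×10⁻⁴ × 290 = 0.10933 m
290–1080 m: 790 × 0.96×10⁻⁴ × 0.5 = 0.03792 m
Δh = 0.10933 + 0.03792 = 0.14725 m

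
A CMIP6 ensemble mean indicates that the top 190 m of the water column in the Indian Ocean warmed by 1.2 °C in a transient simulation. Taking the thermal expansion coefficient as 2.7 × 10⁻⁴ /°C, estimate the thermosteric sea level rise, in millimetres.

about 62 mm

Δh = αΔT·H = 2.7×10⁻⁴ × 1.2 × 190 = 0.06156 m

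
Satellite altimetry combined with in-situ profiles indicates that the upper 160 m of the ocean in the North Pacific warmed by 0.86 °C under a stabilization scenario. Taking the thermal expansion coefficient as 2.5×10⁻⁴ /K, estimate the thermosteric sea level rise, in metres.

0.0344 m of thermosteric rise

Δh = αΔT·H = 2.5×10⁻⁴ × 0.86 × 160 = 0.03440 m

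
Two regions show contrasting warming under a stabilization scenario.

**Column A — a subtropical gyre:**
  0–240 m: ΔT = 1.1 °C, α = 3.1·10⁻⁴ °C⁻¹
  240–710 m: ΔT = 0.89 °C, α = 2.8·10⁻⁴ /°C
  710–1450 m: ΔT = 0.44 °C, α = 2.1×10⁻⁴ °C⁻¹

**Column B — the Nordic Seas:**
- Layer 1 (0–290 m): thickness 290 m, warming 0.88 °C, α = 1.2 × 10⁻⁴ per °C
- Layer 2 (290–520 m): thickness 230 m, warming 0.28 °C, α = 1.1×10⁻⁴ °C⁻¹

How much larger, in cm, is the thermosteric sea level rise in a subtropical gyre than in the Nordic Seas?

Δh_A − Δh_B ≈ 23 cm

A 0–240 m: 240 × 1.1 × 3.1×10⁻⁴ = 0.08184 m
A 240–710 m: 2.8×10⁻⁴ × 470 × 0.89 = 0.117124 m
A Layer 3: 740 × 0.44 × 2.1×10⁻⁴ = 0.068376 m
A total: 0.26734 m
B Layer 1: 0.88 × 290 × 1.2×10⁻⁴ = 0.030624 m
B Layer 2: 0.28 × 230 × 1.1×10⁻⁴ = 0.007084 m
B total: 0.037708 m
Difference: 0.26734 − 0.037708 = 0.229632 m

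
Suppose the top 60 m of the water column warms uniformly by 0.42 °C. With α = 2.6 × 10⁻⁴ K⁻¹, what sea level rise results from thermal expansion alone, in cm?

Δh = αΔT·H = 2.6×10⁻⁴ × 0.42 × 60 = 0.006552 m

Δh = 0.655 cm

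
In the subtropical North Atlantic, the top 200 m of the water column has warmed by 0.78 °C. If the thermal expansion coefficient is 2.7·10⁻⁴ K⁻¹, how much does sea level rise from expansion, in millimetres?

about 42 mm

Δh = αΔT·H = 2.7×10⁻⁴ × 0.78 × 200 = 0.04212 m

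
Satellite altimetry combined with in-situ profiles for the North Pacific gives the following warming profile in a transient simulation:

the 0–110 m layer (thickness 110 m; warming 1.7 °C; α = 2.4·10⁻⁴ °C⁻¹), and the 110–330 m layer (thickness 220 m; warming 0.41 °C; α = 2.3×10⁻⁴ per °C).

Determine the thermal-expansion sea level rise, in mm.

66 mm

Layer 1: 1.7 × 110 × 2.4×10⁻⁴ = 0.04488 m
Layer 2: 220 × 0.41 × 2.3×10⁻⁴ = 0.020746 m
Δh = 0.04488 + 0.020746 = 0.065626 m ≈ 66 mm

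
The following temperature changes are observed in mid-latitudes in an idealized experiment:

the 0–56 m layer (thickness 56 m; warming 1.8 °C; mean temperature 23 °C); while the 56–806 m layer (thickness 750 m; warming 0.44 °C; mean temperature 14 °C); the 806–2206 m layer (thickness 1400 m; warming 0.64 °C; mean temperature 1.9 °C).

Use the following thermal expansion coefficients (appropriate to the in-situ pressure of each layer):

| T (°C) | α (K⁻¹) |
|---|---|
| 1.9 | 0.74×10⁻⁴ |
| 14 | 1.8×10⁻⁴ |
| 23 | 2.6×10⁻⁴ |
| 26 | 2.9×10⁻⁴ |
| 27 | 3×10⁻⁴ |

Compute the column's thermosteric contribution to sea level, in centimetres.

Layer 1 at 23 °C → α = 2.6×10⁻⁴ K⁻¹
Layer 2 at 14 °C → α = 1.8×10⁻⁴ K⁻¹
Layer 3 at 1.9 °C → α = 0.74×10⁻⁴ K⁻¹
0–56 m: 56 × 2.6×10⁻⁴ × 1.8 = 0.026208 m
Layer 2: 1.8×10⁻⁴ × 750 × 0.44 = 0.05940 m
1400 × 0.74×10⁻⁴ × 0.64 = 0.066304 m
Δh = 0.026208 + 0.05940 + 0.066304 = 0.151912 m

Δh ≈ 15.2 cm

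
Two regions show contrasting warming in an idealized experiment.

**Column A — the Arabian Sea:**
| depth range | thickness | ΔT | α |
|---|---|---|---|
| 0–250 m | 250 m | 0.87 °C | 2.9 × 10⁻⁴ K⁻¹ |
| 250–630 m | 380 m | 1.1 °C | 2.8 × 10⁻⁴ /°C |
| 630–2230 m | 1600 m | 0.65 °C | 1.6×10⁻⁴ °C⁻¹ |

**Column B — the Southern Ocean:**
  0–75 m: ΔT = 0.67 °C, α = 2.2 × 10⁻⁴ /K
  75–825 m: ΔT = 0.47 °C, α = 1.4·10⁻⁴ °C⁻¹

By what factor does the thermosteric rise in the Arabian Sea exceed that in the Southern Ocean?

a factor of 5.74

A 0–250 m: 0.87 × 2.9×10⁻⁴ × 250 = 0.063075 m
A 1.1 × 2.8×10⁻⁴ × 380 = 0.11704 m
A 630–2230 m: 1.6×10⁻⁴ × 1600 × 0.65 = 0.16640 m
A total: 0.346515 m
B 0–75 m: 75 × 2.2×10⁻⁴ × 0.67 = 0.011055 m
B Layer 2: 0.47 × 1.4×10⁻⁴ × 750 = 0.04935 m
B total: 0.060405 m
Ratio: 0.346515 / 0.060405 ≈ 5.737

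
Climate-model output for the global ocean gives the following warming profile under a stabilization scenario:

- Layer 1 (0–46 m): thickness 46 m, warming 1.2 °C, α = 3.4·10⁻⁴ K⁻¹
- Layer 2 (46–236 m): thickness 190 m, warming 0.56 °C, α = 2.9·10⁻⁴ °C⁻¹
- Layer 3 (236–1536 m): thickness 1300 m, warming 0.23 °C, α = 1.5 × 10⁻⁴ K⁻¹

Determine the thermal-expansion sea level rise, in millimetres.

about 94.5 mm

46 × 3.4×10⁻⁴ × 1.2 = 0.018768 m
46–236 m: 2.9×10⁻⁴ × 0.56 × 190 = 0.030856 m
1.5×10⁻⁴ × 1300 × 0.23 = 0.04485 m
Δh = 0.018768 + 0.030856 + 0.04485 = 0.094474 m ≈ 94.5 mm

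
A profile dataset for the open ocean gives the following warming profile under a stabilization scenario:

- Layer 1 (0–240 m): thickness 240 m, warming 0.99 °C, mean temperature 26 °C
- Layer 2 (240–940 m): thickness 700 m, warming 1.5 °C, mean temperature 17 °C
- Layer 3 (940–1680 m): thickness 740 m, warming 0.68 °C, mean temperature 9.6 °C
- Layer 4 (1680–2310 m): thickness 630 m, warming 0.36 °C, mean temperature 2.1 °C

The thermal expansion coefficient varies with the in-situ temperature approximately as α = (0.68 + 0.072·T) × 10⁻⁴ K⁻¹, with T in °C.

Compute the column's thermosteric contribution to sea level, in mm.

about 350 mm

Layer 1: α = (0.68 + 0.072×26)×10⁻⁴ = 2.552×10⁻⁴ K⁻¹
Layer 2: α = (0.68 + 0.072×17)×10⁻⁴ = 1.904×10⁻⁴ K⁻¹
Layer 3: α = (0.68 + 0.072×9.6)×10⁻⁴ = 1.3712×10⁻⁴ K⁻¹
Layer 4: α = (0.68 + 0.072×2.1)×10⁻⁴ = 0.8312×10⁻⁴ K⁻¹
2.552×10⁻⁴ × 0.99 × 240 = 0.06063552 m
240–940 m: 700 × 1.904×10⁻⁴ × 1.5 = 0.19992 m
0.68 × 1.3712×10⁻⁴ × 740 = 0.068998784 m
0.36 × 630 × 0.8312×10⁻⁴ = 0.018851616 m
Δh = 0.06063552 + 0.19992 + 0.068998784 + 0.018851616 = 0.34840592 m ≈ 350 mm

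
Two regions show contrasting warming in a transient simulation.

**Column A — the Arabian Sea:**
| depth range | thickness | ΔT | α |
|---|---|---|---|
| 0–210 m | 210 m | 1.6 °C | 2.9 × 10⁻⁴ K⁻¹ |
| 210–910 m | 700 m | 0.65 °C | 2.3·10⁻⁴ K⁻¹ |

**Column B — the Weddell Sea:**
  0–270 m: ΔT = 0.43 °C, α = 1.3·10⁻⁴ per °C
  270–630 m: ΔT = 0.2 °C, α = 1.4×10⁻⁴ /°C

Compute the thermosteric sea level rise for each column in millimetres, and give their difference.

A: 202 mm; B: 25.2 mm; difference 177 mm

A 0–210 m: 2.9×10⁻⁴ × 1.6 × 210 = 0.09744 m
A 2.3×10⁻⁴ × 0.65 × 700 = 0.10465 m
A total: 0.20209 m
B Layer 1: 1.3×10⁻⁴ × 0.43 × 270 = 0.015093 m
B 270–630 m: 1.4×10⁻⁴ × 360 × 0.2 = 0.01008 m
B total: 0.025173 m
Difference: 0.20209 − 0.025173 = 0.176917 m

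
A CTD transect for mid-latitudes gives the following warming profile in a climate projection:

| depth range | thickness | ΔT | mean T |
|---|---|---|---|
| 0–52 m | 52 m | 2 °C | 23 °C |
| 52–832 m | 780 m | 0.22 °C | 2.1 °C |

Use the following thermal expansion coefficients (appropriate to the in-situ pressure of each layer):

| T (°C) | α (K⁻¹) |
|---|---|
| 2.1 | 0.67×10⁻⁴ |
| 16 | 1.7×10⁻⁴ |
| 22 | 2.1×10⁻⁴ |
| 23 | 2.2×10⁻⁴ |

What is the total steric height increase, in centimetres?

Δh = 3.4 cm

Layer 1 at 23 °C → α = 2.2×10⁻⁴ K⁻¹
Layer 2 at 2.1 °C → α = 0.67×10⁻⁴ K⁻¹
Layer 1: 2 × 52 × 2.2×10⁻⁴ = 0.02288 m
0.67×10⁻⁴ × 0.22 × 780 = 0.0114972 m
Δh = 0.02288 + 0.0114972 = 0.0343772 m ≈ 3.4 cm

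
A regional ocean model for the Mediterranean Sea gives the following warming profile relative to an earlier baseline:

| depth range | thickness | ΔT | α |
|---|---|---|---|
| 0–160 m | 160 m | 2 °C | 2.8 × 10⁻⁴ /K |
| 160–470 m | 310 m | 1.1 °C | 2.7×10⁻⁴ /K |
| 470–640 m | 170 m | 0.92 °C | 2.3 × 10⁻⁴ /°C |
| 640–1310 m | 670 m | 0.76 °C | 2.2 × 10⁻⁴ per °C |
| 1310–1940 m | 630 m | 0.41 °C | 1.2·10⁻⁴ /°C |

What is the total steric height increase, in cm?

Δh = 36.1 cm

0–160 m: 2.8×10⁻⁴ × 2 × 160 = 0.08960 m
1.1 × 2.7×10⁻⁴ × 310 = 0.09207 m
470–640 m: 170 × 0.92 × 2.3×10⁻⁴ = 0.035972 m
640–1310 m: 2.2×10⁻⁴ × 670 × 0.76 = 0.112024 m
Layer 5: 630 × 1.2×10⁻⁴ × 0.41 = 0.030996 m
Δh = 0.08960 + 0.09207 + 0.035972 + 0.112024 + 0.030996 = 0.360662 m ≈ 36.1 cm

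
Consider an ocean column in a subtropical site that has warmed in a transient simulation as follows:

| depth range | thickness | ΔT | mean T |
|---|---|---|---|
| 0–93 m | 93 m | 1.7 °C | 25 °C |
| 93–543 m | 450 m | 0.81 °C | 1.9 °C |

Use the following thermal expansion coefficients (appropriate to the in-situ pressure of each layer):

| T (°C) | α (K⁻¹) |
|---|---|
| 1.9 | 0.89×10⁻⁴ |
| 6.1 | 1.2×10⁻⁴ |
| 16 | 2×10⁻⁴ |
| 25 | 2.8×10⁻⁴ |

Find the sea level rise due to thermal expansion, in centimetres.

Layer 1 at 25 °C → α = 2.8×10⁻⁴ K⁻¹
Layer 2 at 1.9 °C → α = 0.89×10⁻⁴ K⁻¹
0–93 m: 93 × 2.8×10⁻⁴ × 1.7 = 0.044268 m
Layer 2: 0.81 × 0.89×10⁻⁴ × 450 = 0.0324405 m
Δh = 0.044268 + 0.0324405 = 0.0767085 m ≈ 7.67 cm

Δh ≈ 7.67 cm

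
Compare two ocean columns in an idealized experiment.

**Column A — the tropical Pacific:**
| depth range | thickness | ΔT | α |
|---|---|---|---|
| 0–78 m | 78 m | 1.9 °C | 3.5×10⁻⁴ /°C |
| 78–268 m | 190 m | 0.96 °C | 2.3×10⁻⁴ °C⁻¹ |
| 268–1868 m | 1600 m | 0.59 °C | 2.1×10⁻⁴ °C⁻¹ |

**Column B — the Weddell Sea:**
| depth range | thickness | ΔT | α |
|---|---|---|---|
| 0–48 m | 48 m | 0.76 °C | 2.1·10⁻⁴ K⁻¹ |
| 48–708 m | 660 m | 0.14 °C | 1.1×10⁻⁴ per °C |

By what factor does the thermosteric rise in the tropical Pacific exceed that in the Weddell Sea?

16

A 0–78 m: 1.9 × 3.5×10⁻⁴ × 78 = 0.05187 m
A Layer 2: 2.3×10⁻⁴ × 190 × 0.96 = 0.041952 m
A 1600 × 2.1×10⁻⁴ × 0.59 = 0.19824 m
A total: 0.292062 m
B 0.76 × 48 × 2.1×10⁻⁴ = 0.0076608 m
B 48–708 m: 660 × 0.14 × 1.1×10⁻⁴ = 0.010164 m
B total: 0.0178248 m
Ratio: 0.292062 / 0.0178248 ≈ 16.39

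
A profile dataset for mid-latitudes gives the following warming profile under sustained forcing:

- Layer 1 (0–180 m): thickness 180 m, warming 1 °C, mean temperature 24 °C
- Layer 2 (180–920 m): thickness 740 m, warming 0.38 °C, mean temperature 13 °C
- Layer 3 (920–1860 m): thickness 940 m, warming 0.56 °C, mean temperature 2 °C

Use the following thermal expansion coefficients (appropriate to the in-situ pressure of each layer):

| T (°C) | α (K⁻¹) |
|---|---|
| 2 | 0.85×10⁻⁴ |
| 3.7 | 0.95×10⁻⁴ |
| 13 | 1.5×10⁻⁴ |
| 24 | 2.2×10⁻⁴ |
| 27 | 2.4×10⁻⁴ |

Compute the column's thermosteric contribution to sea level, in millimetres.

Δh ≈ 127 mm

Layer 1 at 24 °C → α = 2.2×10⁻⁴ K⁻¹
Layer 2 at 13 °C → α = 1.5×10⁻⁴ K⁻¹
Layer 3 at 2 °C → α = 0.85×10⁻⁴ K⁻¹
2.2×10⁻⁴ × 180 × 1 = 0.03960 m
Layer 2: 740 × 1.5×10⁻⁴ × 0.38 = 0.04218 m
Layer 3: 940 × 0.56 × 0.85×10⁻⁴ = 0.044744 m
Δh = 0.03960 + 0.04218 + 0.044744 = 0.126524 m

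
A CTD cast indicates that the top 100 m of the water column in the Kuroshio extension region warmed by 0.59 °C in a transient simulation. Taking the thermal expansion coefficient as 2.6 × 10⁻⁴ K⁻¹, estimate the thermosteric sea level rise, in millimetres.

15.3 mm of thermosteric rise

Δh = αΔT·H = 2.6×10⁻⁴ × 0.59 × 100 = 0.01534 m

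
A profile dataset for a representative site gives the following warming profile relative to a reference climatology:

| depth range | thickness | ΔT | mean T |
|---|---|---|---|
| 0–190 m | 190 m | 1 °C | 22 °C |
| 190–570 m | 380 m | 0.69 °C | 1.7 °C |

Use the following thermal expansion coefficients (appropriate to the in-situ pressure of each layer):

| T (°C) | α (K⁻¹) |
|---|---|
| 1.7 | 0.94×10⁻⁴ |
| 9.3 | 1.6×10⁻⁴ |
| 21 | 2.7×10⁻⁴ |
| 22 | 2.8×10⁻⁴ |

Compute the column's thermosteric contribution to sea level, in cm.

Δh ≈ 7.8 cm

Layer 1 at 22 °C → α = 2.8×10⁻⁴ K⁻¹
Layer 2 at 1.7 °C → α = 0.94×10⁻⁴ K⁻¹
0–190 m: 190 × 2.8×10⁻⁴ × 1 = 0.05320 m
190–570 m: 380 × 0.94×10⁻⁴ × 0.69 = 0.0246468 m
Δh = 0.05320 + 0.0246468 = 0.0778468 m ≈ 7.8 cm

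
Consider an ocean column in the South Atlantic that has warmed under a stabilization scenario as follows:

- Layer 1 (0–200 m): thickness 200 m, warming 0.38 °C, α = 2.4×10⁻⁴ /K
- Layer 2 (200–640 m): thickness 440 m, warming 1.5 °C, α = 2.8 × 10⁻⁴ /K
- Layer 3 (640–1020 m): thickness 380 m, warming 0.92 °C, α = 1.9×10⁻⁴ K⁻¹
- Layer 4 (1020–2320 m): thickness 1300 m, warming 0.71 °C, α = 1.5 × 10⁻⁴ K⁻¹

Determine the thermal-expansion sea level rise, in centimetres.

0–200 m: 2.4×10⁻⁴ × 200 × 0.38 = 0.01824 m
Layer 2: 2.8×10⁻⁴ × 1.5 × 440 = 0.18480 m
640–1020 m: 380 × 1.9×10⁻⁴ × 0.92 = 0.066424 m
Layer 4: 1300 × 0.71 × 1.5×10⁻⁴ = 0.13845 m
Δh = 0.01824 + 0.18480 + 0.066424 + 0.13845 = 0.407914 m

Δh = 40.8 cm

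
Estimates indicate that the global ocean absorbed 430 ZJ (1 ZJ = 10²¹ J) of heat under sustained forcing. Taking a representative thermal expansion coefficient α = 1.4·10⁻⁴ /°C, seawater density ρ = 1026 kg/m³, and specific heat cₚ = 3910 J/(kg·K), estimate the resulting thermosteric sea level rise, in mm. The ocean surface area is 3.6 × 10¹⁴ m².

Per unit area: Q = 430×10²¹ / (3.6×10¹⁴) ≈ 1.194×10⁹ J/m²
Δh = αQ/(ρcₚ) = 1.4×10⁻⁴ × 1.194×10⁹ / (1026 × 3910) ≈ 0.041669 m

Δh ≈ 41.7 mm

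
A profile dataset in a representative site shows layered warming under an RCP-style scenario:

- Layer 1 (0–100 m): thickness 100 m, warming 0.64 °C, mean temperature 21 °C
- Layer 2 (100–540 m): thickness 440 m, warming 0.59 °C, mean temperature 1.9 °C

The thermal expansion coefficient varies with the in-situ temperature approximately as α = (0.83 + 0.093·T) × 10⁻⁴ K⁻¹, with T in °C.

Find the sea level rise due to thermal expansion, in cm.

Layer 1: α = (0.83 + 0.093×21)×10⁻⁴ = 2.783×10⁻⁴ K⁻¹
Layer 2: α = (0.83 + 0.093×1.9)×10⁻⁴ = 1.0067×10⁻⁴ K⁻¹
0–100 m: 100 × 0.64 × 2.783×10⁻⁴ = 0.0178112 m
Layer 2: 440 × 1.0067×10⁻⁴ × 0.59 = 0.026133932 m
Δh = 0.0178112 + 0.026133932 = 0.043945132 m ≈ 4.39 cm

Δh ≈ 4.39 cm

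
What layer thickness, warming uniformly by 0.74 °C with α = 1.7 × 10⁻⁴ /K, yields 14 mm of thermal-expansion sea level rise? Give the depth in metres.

H = Δh/(αΔT) = 0.014 / (1.7×10⁻⁴ × 0.74) ≈ 111.3 m

H ≈ 111 m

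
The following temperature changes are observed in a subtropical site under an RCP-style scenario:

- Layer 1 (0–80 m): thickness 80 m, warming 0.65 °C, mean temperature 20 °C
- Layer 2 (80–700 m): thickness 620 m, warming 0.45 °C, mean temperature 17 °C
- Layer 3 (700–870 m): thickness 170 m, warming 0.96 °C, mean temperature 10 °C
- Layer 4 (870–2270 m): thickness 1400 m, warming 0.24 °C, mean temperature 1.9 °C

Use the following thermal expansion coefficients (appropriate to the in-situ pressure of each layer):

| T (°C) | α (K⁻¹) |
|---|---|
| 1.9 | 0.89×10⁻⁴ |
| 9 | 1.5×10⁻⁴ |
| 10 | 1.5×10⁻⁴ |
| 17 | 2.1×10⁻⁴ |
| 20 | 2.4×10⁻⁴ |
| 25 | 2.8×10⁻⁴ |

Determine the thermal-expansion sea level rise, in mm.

130 mm of thermosteric rise

Layer 1 at 20 °C → α = 2.4×10⁻⁴ K⁻¹
Layer 2 at 17 °C → α = 2.1×10⁻⁴ K⁻¹
Layer 3 at 10 °C → α = 1.5×10⁻⁴ K⁻¹
Layer 4 at 1.9 °C → α = 0.89×10⁻⁴ K⁻¹
0–80 m: 80 × 2.4×10⁻⁴ × 0.65 = 0.01248 m
Layer 2: 620 × 2.1×10⁻⁴ × 0.45 = 0.05859 m
700–870 m: 0.96 × 1.5×10⁻⁴ × 170 = 0.02448 m
1400 × 0.89×10⁻⁴ × 0.24 = 0.029904 m
Δh = 0.01248 + 0.05859 + 0.02448 + 0.029904 = 0.125454 m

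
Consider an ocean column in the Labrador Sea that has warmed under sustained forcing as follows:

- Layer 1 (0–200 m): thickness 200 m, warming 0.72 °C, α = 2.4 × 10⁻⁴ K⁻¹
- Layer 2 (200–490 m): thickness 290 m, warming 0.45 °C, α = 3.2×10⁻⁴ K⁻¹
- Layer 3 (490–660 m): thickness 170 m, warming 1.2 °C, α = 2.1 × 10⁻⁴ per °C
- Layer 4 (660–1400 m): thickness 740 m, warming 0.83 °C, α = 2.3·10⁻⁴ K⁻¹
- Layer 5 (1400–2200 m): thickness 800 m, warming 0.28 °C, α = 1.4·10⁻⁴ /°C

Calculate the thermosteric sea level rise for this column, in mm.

about 290 mm

2.4×10⁻⁴ × 200 × 0.72 = 0.03456 m
Layer 2: 3.2×10⁻⁴ × 290 × 0.45 = 0.04176 m
Layer 3: 170 × 2.1×10⁻⁴ × 1.2 = 0.04284 m
660–1400 m: 0.83 × 740 × 2.3×10⁻⁴ = 0.141266 m
1.4×10⁻⁴ × 800 × 0.28 = 0.03136 m
Δh = 0.03456 + 0.04176 + 0.04284 + 0.141266 + 0.03136 = 0.291786 m ≈ 290 mm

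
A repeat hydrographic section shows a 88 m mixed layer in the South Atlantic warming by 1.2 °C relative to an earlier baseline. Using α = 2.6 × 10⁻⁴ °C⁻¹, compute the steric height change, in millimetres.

Δh = αΔT·H = 2.6×10⁻⁴ × 1.2 × 88 = 0.027456 m

Δh = 27 mm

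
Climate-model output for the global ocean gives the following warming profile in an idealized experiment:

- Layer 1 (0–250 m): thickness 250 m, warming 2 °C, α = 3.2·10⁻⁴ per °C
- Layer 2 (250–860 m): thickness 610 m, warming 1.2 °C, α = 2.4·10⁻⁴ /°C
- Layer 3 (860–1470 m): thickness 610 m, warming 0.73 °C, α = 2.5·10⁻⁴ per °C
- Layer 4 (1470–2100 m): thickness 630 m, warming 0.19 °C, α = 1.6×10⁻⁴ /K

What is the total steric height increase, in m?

about 0.466 m

Layer 1: 3.2×10⁻⁴ × 2 × 250 = 0.16000 m
2.4×10⁻⁴ × 1.2 × 610 = 0.17568 m
610 × 0.73 × 2.5×10⁻⁴ = 0.111325 m
1470–2100 m: 1.6×10⁻⁴ × 630 × 0.19 = 0.019152 m
Δh = 0.16000 + 0.17568 + 0.111325 + 0.019152 = 0.466157 m ≈ 0.466 m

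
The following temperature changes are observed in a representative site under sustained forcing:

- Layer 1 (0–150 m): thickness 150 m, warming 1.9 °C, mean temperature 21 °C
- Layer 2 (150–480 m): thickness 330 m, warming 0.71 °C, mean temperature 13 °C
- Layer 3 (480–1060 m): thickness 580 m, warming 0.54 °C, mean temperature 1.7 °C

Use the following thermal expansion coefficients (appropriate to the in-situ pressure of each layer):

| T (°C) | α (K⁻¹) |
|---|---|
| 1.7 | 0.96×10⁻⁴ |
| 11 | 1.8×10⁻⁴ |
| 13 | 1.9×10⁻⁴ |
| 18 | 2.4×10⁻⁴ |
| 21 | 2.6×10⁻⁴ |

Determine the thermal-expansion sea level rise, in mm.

about 149 mm

Layer 1 at 21 °C → α = 2.6×10⁻⁴ K⁻¹
Layer 2 at 13 °C → α = 1.9×10⁻⁴ K⁻¹
Layer 3 at 1.7 °C → α = 0.96×10⁻⁴ K⁻¹
Layer 1: 150 × 2.6×10⁻⁴ × 1.9 = 0.07410 m
1.9×10⁻⁴ × 330 × 0.71 = 0.044517 m
480–1060 m: 580 × 0.96×10⁻⁴ × 0.54 = 0.0300672 m
Δh = 0.07410 + 0.044517 + 0.0300672 = 0.1486842 m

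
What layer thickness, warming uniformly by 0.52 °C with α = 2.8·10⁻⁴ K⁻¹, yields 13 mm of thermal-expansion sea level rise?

89 m

H = Δh/(αΔT) = 0.013 / (2.8×10⁻⁴ × 0.52) ≈ 89.29 m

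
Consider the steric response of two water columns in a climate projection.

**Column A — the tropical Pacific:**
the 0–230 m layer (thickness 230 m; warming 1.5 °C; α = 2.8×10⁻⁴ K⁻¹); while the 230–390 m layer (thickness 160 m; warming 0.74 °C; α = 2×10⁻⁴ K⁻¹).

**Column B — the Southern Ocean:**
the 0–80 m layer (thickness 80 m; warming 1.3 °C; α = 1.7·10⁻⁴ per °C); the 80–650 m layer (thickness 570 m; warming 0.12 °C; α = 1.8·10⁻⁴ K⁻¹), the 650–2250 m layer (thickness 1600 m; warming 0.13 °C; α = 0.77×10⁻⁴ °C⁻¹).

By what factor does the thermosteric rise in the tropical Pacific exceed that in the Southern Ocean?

a factor of 2.61

A Layer 1: 1.5 × 2.8×10⁻⁴ × 230 = 0.09660 m
A 0.74 × 2×10⁻⁴ × 160 = 0.02368 m
A total: 0.12028 m
B Layer 1: 1.3 × 80 × 1.7×10⁻⁴ = 0.01768 m
B 1.8×10⁻⁴ × 570 × 0.12 = 0.012312 m
B 650–2250 m: 0.77×10⁻⁴ × 1600 × 0.13 = 0.016016 m
B total: 0.046008 m
Ratio: 0.12028 / 0.046008 ≈ 2.614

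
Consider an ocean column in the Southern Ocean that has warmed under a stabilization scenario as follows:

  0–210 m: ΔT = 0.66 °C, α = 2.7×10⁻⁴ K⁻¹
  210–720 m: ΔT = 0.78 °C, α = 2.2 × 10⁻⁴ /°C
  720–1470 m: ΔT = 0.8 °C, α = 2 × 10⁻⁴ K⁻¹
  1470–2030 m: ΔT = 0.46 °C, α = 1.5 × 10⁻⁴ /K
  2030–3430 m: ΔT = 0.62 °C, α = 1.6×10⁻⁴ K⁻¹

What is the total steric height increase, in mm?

Layer 1: 0.66 × 2.7×10⁻⁴ × 210 = 0.037422 m
510 × 2.2×10⁻⁴ × 0.78 = 0.087516 m
750 × 2×10⁻⁴ × 0.8 = 0.12000 m
1470–2030 m: 0.46 × 560 × 1.5×10⁻⁴ = 0.03864 m
2030–3430 m: 1400 × 0.62 × 1.6×10⁻⁴ = 0.13888 m
Δh = 0.037422 + 0.087516 + 0.12000 + 0.03864 + 0.13888 = 0.422458 m ≈ 422 mm

Δh ≈ 422 mm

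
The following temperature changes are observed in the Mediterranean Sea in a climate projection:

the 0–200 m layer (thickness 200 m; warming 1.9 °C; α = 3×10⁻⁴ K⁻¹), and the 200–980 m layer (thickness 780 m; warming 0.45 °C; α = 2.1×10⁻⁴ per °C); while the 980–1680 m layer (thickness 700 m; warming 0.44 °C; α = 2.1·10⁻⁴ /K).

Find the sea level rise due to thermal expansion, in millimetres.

252 mm

Layer 1: 3×10⁻⁴ × 1.9 × 200 = 0.11400 m
Layer 2: 2.1×10⁻⁴ × 780 × 0.45 = 0.07371 m
2.1×10⁻⁴ × 0.44 × 700 = 0.06468 m
Δh = 0.11400 + 0.07371 + 0.06468 = 0.25239 m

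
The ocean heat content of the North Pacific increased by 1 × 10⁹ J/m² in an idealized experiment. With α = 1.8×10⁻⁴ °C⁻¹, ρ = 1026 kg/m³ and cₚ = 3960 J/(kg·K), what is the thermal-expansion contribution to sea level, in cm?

Δh = αQ/(ρcₚ) = 1.8×10⁻⁴ × 1×10⁹ / (1026 × 3960) ≈ 0.044303 m

4.4 cm of thermosteric rise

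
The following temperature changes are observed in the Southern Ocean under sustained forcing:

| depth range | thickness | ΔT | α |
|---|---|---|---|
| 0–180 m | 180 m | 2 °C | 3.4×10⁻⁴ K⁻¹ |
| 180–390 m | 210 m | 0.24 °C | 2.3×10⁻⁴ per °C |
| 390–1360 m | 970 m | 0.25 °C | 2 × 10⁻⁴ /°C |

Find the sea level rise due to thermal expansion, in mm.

Layer 1: 3.4×10⁻⁴ × 2 × 180 = 0.12240 m
Layer 2: 210 × 2.3×10⁻⁴ × 0.24 = 0.011592 m
0.25 × 2×10⁻⁴ × 970 = 0.04850 m
Δh = 0.12240 + 0.011592 + 0.04850 = 0.182492 m

Δh = 182 mm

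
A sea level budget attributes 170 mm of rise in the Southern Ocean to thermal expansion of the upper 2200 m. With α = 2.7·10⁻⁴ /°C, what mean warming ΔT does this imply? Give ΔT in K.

ΔT = Δh/(αH) = 0.17 / (2.7×10⁻⁴ × 2200) ≈ 0.2862 K

0.286 K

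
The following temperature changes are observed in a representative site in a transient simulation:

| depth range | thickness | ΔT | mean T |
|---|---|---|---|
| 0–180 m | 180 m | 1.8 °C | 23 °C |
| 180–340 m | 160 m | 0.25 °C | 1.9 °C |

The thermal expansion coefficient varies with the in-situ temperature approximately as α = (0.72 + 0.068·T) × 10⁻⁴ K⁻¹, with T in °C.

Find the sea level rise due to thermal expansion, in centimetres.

about 7.7 cm

Layer 1: α = (0.72 + 0.068×23)×10⁻⁴ = 2.284×10⁻⁴ K⁻¹
Layer 2: α = (0.72 + 0.068×1.9)×10⁻⁴ = 0.8492×10⁻⁴ K⁻¹
0–180 m: 180 × 2.284×10⁻⁴ × 1.8 = 0.0740016 m
180–340 m: 160 × 0.25 × 0.8492×10⁻⁴ = 0.0033968 m
Δh = 0.0740016 + 0.0033968 = 0.0773984 m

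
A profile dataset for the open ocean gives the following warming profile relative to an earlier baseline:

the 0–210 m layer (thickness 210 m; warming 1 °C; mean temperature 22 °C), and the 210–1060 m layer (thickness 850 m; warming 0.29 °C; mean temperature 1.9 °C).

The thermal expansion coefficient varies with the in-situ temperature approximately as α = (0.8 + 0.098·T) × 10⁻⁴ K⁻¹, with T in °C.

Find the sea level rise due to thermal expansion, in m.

0.0864 m

Layer 1: α = (0.8 + 0.098×22)×10⁻⁴ = 2.956×10⁻⁴ K⁻¹
Layer 2: α = (0.8 + 0.098×1.9)×10⁻⁴ = 0.9862×10⁻⁴ K⁻¹
Layer 1: 210 × 2.956×10⁻⁴ × 1 = 0.062076 m
Layer 2: 850 × 0.9862×10⁻⁴ × 0.29 = 0.02430983 m
Δh = 0.062076 + 0.02430983 = 0.08638583 m ≈ 0.0864 m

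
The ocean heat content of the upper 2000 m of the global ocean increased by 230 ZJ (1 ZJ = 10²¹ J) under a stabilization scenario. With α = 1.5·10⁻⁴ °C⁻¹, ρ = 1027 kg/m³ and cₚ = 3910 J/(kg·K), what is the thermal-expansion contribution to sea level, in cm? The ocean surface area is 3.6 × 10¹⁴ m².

2.4 cm of thermosteric rise

Per unit area: Q = 230×10²¹ / (3.6×10¹⁴) ≈ 6.389×10⁸ J/m²
Δh = αQ/(ρcₚ) = 1.5×10⁻⁴ × 6.389×10⁸ / (1027 × 3910) ≈ 0.023866 m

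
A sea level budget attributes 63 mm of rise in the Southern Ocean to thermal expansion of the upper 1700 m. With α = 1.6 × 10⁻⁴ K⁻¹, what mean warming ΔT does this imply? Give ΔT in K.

about 0.23 K

ΔT = Δh/(αH) = 0.063 / (1.6×10⁻⁴ × 1700) ≈ 0.2316 K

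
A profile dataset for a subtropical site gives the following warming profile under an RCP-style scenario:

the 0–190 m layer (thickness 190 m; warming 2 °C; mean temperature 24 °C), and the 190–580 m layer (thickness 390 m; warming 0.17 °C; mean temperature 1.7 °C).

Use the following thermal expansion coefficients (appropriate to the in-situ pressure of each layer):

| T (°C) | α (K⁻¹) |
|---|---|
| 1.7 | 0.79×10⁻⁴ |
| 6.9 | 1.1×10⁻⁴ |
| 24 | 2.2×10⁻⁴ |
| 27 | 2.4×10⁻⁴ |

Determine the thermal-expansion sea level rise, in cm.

about 8.9 cm

Layer 1 at 24 °C → α = 2.2×10⁻⁴ K⁻¹
Layer 2 at 1.7 °C → α = 0.79×10⁻⁴ K⁻¹
0–190 m: 190 × 2.2×10⁻⁴ × 2 = 0.08360 m
390 × 0.17 × 0.79×10⁻⁴ = 0.0052377 m
Δh = 0.08360 + 0.0052377 = 0.0888377 m ≈ 8.9 cm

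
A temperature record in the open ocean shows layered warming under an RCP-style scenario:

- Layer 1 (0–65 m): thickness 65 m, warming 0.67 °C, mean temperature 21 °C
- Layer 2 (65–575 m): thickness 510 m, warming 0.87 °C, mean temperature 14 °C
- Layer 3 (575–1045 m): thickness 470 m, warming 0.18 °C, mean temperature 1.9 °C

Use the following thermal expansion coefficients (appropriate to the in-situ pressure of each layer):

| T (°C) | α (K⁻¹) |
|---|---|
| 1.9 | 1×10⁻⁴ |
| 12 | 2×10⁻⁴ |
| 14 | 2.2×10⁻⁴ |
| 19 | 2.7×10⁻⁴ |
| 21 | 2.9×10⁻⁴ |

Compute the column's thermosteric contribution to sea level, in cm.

12 cm of thermosteric rise

Layer 1 at 21 °C → α = 2.9×10⁻⁴ K⁻¹
Layer 2 at 14 °C → α = 2.2×10⁻⁴ K⁻¹
Layer 3 at 1.9 °C → α = 1×10⁻⁴ K⁻¹
Layer 1: 0.67 × 2.9×10⁻⁴ × 65 = 0.0126295 m
510 × 0.87 × 2.2×10⁻⁴ = 0.097614 m
1×10⁻⁴ × 470 × 0.18 = 0.00846 m
Δh = 0.0126295 + 0.097614 + 0.00846 = 0.1187035 m ≈ 12 cm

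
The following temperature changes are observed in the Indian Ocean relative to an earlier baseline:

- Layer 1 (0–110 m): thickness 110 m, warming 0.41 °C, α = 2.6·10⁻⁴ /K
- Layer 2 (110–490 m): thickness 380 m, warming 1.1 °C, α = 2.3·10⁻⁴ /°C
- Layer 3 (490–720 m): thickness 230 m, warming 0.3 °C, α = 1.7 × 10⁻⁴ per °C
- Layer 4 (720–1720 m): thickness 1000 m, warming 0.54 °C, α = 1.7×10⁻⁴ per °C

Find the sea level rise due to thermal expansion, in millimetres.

211 mm

0–110 m: 2.6×10⁻⁴ × 0.41 × 110 = 0.011726 m
110–490 m: 1.1 × 2.3×10⁻⁴ × 380 = 0.09614 m
Layer 3: 0.3 × 1.7×10⁻⁴ × 230 = 0.01173 m
Layer 4: 1.7×10⁻⁴ × 1000 × 0.54 = 0.09180 m
Δh = 0.011726 + 0.09614 + 0.01173 + 0.09180 = 0.211396 m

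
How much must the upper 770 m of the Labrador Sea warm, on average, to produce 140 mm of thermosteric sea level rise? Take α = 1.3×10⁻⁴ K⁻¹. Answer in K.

ΔT = Δh/(αH) = 0.14 / (1.3×10⁻⁴ × 770) ≈ 1.399 K

1.40 K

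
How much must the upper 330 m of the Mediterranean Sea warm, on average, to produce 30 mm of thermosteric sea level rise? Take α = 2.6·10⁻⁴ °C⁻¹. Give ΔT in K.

ΔT ≈ 0.350 K

ΔT = Δh/(αH) = 0.03 / (2.6×10⁻⁴ × 330) ≈ 0.3497 K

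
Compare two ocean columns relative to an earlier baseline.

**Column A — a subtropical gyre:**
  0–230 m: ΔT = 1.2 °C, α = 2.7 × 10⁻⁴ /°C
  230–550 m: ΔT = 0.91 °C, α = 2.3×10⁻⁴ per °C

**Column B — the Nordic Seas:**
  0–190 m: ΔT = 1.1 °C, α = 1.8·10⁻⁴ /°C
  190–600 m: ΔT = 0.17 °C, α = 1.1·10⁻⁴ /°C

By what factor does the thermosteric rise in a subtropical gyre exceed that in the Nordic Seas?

a factor of 3.1

A 2.7×10⁻⁴ × 1.2 × 230 = 0.07452 m
A 230–550 m: 320 × 2.3×10⁻⁴ × 0.91 = 0.066976 m
A total: 0.141496 m
B 190 × 1.8×10⁻⁴ × 1.1 = 0.03762 m
B 190–600 m: 1.1×10⁻⁴ × 0.17 × 410 = 0.007667 m
B total: 0.045287 m
Ratio: 0.141496 / 0.045287 ≈ 3.124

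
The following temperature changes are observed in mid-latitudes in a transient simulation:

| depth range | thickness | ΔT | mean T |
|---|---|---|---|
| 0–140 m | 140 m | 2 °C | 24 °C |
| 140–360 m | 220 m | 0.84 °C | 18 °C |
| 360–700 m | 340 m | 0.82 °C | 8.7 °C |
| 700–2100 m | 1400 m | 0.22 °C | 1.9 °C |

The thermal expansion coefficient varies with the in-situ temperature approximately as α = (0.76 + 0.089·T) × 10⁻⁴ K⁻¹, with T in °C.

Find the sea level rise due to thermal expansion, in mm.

Δh = 196 mm

Layer 1: α = (0.76 + 0.089×24)×10⁻⁴ = 2.896×10⁻⁴ K⁻¹
Layer 2: α = (0.76 + 0.089×18)×10⁻⁴ = 2.362×10⁻⁴ K⁻¹
Layer 3: α = (0.76 + 0.089×8.7)×10⁻⁴ = 1.5343×10⁻⁴ K⁻¹
Layer 4: α = (0.76 + 0.089×1.9)×10⁻⁴ = 0.9291×10⁻⁴ K⁻¹
0–140 m: 140 × 2.896×10⁻⁴ × 2 = 0.081088 m
Layer 2: 220 × 2.362×10⁻⁴ × 0.84 = 0.04364976 m
0.82 × 1.5343×10⁻⁴ × 340 = 0.042776284 m
700–2100 m: 0.22 × 1400 × 0.9291×10⁻⁴ = 0.02861628 m
Δh = 0.081088 + 0.04364976 + 0.042776284 + 0.02861628 = 0.196130324 m ≈ 196 mm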